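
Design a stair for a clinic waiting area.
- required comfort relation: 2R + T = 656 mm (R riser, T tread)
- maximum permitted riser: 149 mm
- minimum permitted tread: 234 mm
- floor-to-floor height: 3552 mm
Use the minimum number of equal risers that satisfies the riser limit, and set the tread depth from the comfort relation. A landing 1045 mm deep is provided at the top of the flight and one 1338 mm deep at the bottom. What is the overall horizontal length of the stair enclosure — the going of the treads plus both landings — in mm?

10663 mm

⌈3552/149⌉ = 24 risers.
Riser R = 3552 / 24 = 148 mm, within the 149 mm limit.
Tread T = 656 − 2 × 148 = 360 mm (≥ 234 mm).
Treads = 24 − 1 = 23; going = 23 × 360 = 8280 mm.
Add landings: 8280 + 1045 + 1338 = 10663 mm.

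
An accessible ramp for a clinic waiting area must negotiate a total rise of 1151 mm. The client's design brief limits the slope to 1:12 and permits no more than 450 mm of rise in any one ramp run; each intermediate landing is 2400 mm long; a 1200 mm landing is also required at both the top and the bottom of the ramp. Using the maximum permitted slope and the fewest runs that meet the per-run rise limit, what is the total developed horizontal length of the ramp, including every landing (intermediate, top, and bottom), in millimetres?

⌈1151/450⌉ = 3 ramp runs. That means 2 intermediate landings.
Ramp run (horizontal) at 1:12: 1151 × 12 = 13812 mm.
Intermediate landings: 2 × 2400 = 4800 mm.
Top and bottom landings: 2 × 1200 = 2400 mm.
Total = 13812 + 4800 + 2400 = 21012 mm.

21012 mm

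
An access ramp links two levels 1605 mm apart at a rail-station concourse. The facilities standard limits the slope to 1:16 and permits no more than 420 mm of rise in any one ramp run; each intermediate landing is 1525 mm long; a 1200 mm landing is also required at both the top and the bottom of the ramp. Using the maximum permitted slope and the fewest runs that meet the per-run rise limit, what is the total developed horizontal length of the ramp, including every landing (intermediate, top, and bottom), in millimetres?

1605 / 420 = 3.82, so 4 ramp runs are needed. That means 3 intermediate landings.
Horizontal run for 1605 mm of rise at 1:16 is 1605 × 16 = 25680 mm.
Intermediate landings: 3 × 1525 = 4575 mm.
Top and bottom landings: 2 × 1200 = 2400 mm.
Total = 25680 + 4575 + 2400 = 32655 mm.

32655 mm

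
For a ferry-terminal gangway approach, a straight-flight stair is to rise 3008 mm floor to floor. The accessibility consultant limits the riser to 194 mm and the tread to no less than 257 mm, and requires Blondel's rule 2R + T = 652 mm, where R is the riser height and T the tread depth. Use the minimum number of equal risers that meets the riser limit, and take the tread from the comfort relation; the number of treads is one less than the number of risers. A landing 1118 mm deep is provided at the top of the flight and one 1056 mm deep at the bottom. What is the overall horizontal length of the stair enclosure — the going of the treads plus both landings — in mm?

6314 mm

⌈3008/194⌉ = 16 risers.
Riser R = 3008 / 16 = 188 mm, within the 194 mm limit.
Tread T = 652 − 2 × 188 = 276 mm (≥ 257 mm).
Treads = 16 − 1 = 15; going = 15 × 276 = 4140 mm.
Enclosure = 4140 + 1118 + 1056 = 6314 mm.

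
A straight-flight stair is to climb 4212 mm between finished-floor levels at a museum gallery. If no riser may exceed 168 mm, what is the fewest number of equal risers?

⌈4212/168⌉ = 26 risers.

26 risers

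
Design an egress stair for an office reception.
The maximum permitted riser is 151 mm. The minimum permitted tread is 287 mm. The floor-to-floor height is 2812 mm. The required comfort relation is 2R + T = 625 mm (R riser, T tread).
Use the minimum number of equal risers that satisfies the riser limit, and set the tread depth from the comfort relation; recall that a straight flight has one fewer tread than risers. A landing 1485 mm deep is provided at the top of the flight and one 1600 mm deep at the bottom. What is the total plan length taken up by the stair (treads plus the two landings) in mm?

⌈2812/151⌉ = 19 risers.
Each riser is 2812/19 = 148 mm (≤ 151 mm).
T = 625 − 2·148 = 329 mm, which satisfies the 287 mm minimum.
Going = (19 − 1) × 329 = 5922 mm.
Enclosure = 5922 + 1485 + 1600 = 9007 mm.

9007 mm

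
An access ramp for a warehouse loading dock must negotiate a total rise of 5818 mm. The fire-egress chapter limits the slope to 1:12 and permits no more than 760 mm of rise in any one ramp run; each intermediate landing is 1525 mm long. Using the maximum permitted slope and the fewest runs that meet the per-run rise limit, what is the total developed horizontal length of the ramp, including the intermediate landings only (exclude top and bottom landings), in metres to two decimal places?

5818 / 760 = 7.66, so 8 ramp runs are needed. That means 7 intermediate landings.
Ramp run (horizontal) at 1:12: 5818 × 12 = 69816 mm.
7 intermediate landings contribute 7 × 1525 = 10675 mm.
Developed length = 69816 + 10675 = 80491 mm.
= 80.49 m.

80.49 m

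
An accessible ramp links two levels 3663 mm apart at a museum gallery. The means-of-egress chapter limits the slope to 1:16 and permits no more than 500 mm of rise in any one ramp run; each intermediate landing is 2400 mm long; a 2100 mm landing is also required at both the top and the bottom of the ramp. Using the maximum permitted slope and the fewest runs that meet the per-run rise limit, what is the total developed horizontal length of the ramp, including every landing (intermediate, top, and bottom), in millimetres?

79608 mm

3663 / 500 = 7.33, so 8 ramp runs are needed. That means 7 intermediate landings.
Horizontal run for 3663 mm of rise at 1:16 is 3663 × 16 = 58608 mm.
Intermediate landings: 7 × 2400 = 16800 mm.
Top and bottom landings: 2 × 2100 = 4200 mm.
Total = 58608 + 16800 + 4200 = 79608 mm.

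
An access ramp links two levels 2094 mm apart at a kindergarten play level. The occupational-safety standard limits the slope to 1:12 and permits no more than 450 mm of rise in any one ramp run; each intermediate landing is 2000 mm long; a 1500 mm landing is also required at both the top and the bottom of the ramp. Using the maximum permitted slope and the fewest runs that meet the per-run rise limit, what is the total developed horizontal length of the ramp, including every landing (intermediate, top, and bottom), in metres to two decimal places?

At most 450 each: 2094/450 = 4.65, giving 5 ramp runs. That means 4 intermediate landings.
Horizontal run for 2094 mm of rise at 1:12 is 2094 × 12 = 25128 mm.
4 intermediate landings contribute 4 × 2000 = 8000 mm.
Top and bottom landings: 2 × 1500 = 3000 mm.
Total = 25128 + 8000 + 3000 = 36128 mm.
= 36.13 m.

36.13 m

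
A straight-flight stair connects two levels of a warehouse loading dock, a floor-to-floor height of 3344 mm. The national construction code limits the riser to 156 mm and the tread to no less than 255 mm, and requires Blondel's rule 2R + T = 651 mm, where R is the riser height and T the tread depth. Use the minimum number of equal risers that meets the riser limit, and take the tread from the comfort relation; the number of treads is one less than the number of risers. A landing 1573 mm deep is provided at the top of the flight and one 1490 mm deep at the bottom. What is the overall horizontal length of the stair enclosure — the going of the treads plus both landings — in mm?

10350 mm

3344 / 156 = 21.436 → round up to 22 risers.
Each riser is 3344/22 = 152 mm (≤ 156 mm).
Tread T = 651 − 2 × 152 = 347 mm (≥ 255 mm).
22 risers give 21 treads; going = 21 × 347 = 7287 mm.
Enclosure = 7287 + 1573 + 1490 = 10350 mm.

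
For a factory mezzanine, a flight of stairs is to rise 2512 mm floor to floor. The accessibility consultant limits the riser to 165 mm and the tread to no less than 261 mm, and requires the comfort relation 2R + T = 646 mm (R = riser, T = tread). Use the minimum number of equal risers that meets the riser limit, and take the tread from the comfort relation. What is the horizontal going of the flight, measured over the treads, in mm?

⌈2512/165⌉ = 16 risers.
Each riser is 2512/16 = 157 mm (≤ 165 mm).
From 2R + T = 646: T = 646 − 314 = 332 mm.
Treads = 16 − 1 = 15; going = 15 × 332 = 4980 mm.

4980 mm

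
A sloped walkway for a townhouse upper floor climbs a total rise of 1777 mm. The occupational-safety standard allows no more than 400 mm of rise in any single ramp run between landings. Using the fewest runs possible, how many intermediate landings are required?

1777 / 400 = 4.44, so 5 ramp runs are needed.
5 runs are separated by 4 intermediate landings.

4 intermediate landings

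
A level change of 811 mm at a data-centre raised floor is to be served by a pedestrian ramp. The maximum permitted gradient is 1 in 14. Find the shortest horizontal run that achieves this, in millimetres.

11354 mm

Run = rise × 14 = 811 × 14 = 11354 mm.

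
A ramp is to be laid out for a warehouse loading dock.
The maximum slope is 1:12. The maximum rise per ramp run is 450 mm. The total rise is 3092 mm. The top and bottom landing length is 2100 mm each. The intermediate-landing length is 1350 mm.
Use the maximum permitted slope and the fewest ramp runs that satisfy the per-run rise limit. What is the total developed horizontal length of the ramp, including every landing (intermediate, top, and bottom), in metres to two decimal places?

49.40 m

At most 450 each: 3092/450 = 6.87, giving 7 ramp runs. That means 6 intermediate landings.
Ramp run (horizontal) at 1:12: 3092 × 12 = 37104 mm.
6 intermediate landings contribute 6 × 1350 = 8100 mm.
Top and bottom landings: 2 × 2100 = 4200 mm.
Total = 37104 + 8100 + 4200 = 49404 mm.
= 49.40 m.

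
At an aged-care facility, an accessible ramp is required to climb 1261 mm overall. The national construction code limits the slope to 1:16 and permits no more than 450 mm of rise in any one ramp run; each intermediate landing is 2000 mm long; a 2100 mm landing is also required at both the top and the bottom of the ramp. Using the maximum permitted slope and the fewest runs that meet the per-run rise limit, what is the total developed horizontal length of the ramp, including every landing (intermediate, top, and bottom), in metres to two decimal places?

At most 450 each: 1261/450 = 2.80, giving 3 ramp runs. That means 2 intermediate landings.
Ramp run (horizontal) at 1:16: 1261 × 16 = 20176 mm.
Intermediate landings: 2 × 2000 = 4000 mm.
Top and bottom landings: 2 × 2100 = 4200 mm.
Total = 20176 + 4000 + 4200 = 28376 mm.
= 28.38 m.

28.38 m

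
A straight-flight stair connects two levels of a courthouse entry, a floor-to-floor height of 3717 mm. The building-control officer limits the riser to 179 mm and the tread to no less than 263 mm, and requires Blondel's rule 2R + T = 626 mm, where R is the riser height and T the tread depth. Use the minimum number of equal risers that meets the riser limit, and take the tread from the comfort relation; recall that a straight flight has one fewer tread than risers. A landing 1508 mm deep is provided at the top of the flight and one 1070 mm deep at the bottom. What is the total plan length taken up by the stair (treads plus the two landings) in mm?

8018 mm

⌈3717/179⌉ = 21 risers.
Riser R = 3717 / 21 = 177 mm, within the 179 mm limit.
Tread T = 626 − 2 × 177 = 272 mm (≥ 263 mm).
Treads = 21 − 1 = 20; going = 20 × 272 = 5440 mm.
Add landings: 5440 + 1508 + 1070 = 8018 mm.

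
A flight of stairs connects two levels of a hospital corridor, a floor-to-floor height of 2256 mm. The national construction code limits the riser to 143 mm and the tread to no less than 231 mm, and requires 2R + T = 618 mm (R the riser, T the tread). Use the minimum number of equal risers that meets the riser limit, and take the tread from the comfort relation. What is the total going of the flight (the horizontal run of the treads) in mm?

5040 mm

⌈2256/143⌉ = 16 risers.
Each riser is 2256/16 = 141 mm (≤ 143 mm).
From 2R + T = 618: T = 618 − 282 = 336 mm.
16 risers give 15 treads; going = 15 × 336 = 5040 mm.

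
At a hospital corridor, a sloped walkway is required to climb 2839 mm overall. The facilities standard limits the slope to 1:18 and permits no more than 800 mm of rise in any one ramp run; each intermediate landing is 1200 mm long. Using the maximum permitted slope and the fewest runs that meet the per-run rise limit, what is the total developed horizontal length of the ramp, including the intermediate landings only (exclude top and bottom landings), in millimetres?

54702 mm

⌈2839/800⌉ = 4 ramp runs. That means 3 intermediate landings.
Ramp run (horizontal) at 1:18: 2839 × 18 = 51102 mm.
Intermediate landings: 3 × 1200 = 3600 mm.
Developed length = 51102 + 3600 = 54702 mm.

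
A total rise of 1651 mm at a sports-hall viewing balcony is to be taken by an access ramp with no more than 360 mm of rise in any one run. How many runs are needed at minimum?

⌈1651/360⌉ = 5 ramp runs.

5 runs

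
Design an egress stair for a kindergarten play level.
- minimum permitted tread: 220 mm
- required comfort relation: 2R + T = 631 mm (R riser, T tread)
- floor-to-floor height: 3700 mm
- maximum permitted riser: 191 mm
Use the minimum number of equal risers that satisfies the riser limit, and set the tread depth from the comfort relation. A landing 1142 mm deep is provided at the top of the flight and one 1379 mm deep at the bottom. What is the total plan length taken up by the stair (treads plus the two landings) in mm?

7480 mm

At most 191 each: 3700/191 = 19.37, giving 20 risers.
Riser R = 3700 / 20 = 185 mm, within the 191 mm limit.
From 2R + T = 631: T = 631 − 370 = 261 mm.
Treads = 20 − 1 = 19; going = 19 × 261 = 4959 mm.
Add landings: 4959 + 1142 + 1379 = 7480 mm.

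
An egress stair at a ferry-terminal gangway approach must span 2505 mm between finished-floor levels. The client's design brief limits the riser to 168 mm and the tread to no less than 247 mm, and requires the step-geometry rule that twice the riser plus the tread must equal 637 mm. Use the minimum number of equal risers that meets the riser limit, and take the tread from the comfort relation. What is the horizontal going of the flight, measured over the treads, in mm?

4242 mm

⌈2505/168⌉ = 15 risers.
Riser R = 2505 / 15 = 167 mm, within the 168 mm limit.
From 2R + T = 637: T = 637 − 334 = 303 mm.
Going = (15 − 1) × 303 = 4242 mm.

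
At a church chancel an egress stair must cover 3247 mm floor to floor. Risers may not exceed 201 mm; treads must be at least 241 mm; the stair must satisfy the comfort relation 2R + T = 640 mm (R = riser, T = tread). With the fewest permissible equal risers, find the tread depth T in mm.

258 mm

At most 201 each: 3247/201 = 16.15, giving 17 risers.
R = 3247 ÷ 17 = 191 mm.
Tread T = 640 − 2 × 191 = 258 mm (≥ 241 mm).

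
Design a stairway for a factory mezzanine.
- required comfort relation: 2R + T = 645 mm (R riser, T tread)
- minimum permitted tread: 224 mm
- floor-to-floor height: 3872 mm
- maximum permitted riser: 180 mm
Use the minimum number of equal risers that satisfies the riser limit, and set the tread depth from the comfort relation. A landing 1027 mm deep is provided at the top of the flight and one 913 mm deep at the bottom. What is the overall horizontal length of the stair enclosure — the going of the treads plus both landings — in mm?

⌈3872/180⌉ = 22 risers.
Each riser is 3872/22 = 176 mm (≤ 180 mm).
From 2R + T = 645: T = 645 − 352 = 293 mm.
Treads = 22 − 1 = 21; going = 21 × 293 = 6153 mm.
Add landings: 6153 + 1027 + 913 = 8093 mm.

8093 mm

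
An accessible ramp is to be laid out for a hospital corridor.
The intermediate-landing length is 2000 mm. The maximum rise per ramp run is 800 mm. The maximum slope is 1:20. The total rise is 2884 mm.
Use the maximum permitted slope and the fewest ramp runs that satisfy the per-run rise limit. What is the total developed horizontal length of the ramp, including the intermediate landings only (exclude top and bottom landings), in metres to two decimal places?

63.68 m

2884 / 800 = 3.60, so 4 ramp runs are needed. That means 3 intermediate landings.
Ramp run (horizontal) at 1:20: 2884 × 20 = 57680 mm.
Intermediate landings: 3 × 2000 = 6000 mm.
Developed length = 57680 + 6000 = 63680 mm.
= 63.68 m.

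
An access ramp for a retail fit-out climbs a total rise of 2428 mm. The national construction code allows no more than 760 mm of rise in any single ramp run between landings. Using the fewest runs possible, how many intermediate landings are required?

3 intermediate landings

⌈2428/760⌉ = 4 ramp runs.
4 runs are separated by 3 intermediate landings.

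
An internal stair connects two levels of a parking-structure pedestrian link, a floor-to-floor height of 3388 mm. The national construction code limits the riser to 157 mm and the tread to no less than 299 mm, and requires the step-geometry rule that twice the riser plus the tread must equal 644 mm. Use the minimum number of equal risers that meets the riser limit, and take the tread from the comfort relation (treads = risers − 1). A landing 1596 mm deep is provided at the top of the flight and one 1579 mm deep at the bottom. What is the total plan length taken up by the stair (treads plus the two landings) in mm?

10231 mm

3388 / 157 = 21.580 → round up to 22 risers.
R = 3388 ÷ 22 = 154 mm.
T = 644 − 2·154 = 336 mm, which satisfies the 299 mm minimum.
Going = (22 − 1) × 336 = 7056 mm.
Add landings: 7056 + 1596 + 1579 = 10231 mm.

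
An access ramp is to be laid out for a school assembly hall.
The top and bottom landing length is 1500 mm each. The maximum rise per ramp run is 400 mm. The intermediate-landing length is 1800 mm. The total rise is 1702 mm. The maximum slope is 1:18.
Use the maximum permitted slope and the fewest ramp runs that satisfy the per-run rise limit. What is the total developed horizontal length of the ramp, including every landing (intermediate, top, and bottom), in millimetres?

40836 mm

At most 400 each: 1702/400 = 4.25, giving 5 ramp runs. That means 4 intermediate landings.
Horizontal run for 1702 mm of rise at 1:18 is 1702 × 18 = 30636 mm.
4 intermediate landings contribute 4 × 1800 = 7200 mm.
Top and bottom landings: 2 × 1500 = 3000 mm.
Total = 30636 + 7200 + 3000 = 40836 mm.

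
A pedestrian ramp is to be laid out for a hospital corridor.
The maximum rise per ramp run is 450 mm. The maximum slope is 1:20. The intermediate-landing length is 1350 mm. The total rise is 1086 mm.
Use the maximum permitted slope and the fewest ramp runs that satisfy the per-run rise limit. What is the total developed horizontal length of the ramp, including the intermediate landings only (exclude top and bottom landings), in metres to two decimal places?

24.42 m

⌈1086/450⌉ = 3 ramp runs. That means 2 intermediate landings.
Ramp run (horizontal) at 1:20: 1086 × 20 = 21720 mm.
2 intermediate landings contribute 2 × 1350 = 2700 mm.
Developed length = 21720 + 2700 = 24420 mm.
= 24.42 m.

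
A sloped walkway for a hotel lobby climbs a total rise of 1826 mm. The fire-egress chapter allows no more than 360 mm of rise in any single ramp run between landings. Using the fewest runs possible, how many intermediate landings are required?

5 intermediate landings

At most 360 each: 1826/360 = 5.07, giving 6 ramp runs.
6 runs are separated by 5 intermediate landings.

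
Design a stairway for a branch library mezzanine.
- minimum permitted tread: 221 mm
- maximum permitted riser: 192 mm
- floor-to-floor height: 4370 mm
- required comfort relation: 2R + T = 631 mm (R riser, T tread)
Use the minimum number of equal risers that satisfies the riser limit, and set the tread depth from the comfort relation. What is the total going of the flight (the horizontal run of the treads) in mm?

⌈4370/192⌉ = 23 risers.
Each riser is 4370/23 = 190 mm (≤ 192 mm).
Tread T = 631 − 2 × 190 = 251 mm (≥ 221 mm).
23 risers give 22 treads; going = 22 × 251 = 5522 mm.

5522 mm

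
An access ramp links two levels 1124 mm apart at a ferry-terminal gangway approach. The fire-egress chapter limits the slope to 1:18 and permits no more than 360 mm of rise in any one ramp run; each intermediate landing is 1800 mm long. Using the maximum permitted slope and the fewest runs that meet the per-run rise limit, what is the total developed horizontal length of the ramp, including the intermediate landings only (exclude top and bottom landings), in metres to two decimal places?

25.63 m

1124 / 360 = 3.12, so 4 ramp runs are needed. That means 3 intermediate landings.
Ramp run (horizontal) at 1:18: 1124 × 18 = 20232 mm.
3 intermediate landings contribute 3 × 1800 = 5400 mm.
Total developed length = 20232 + 5400 = 25632 mm.
= 25.63 m.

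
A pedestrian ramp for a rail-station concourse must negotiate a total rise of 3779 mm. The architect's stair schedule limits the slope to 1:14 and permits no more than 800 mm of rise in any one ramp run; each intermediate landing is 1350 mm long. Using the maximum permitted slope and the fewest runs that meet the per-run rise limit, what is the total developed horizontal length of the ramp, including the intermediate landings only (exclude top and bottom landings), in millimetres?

58306 mm

3779 / 800 = 4.724 → round up to 5 ramp runs. That means 4 intermediate landings.
Horizontal run for 3779 mm of rise at 1:14 is 3779 × 14 = 52906 mm.
4 intermediate landings contribute 4 × 1350 = 5400 mm.
Total developed length = 52906 + 5400 = 58306 mm.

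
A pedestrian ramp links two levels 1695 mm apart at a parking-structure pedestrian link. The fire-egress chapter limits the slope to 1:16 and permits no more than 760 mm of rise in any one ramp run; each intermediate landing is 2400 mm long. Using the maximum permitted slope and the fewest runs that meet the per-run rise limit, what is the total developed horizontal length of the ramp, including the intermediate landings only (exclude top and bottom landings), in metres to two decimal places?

31.92 m

1695 / 760 = 2.230 → round up to 3 ramp runs. That means 2 intermediate landings.
Horizontal run for 1695 mm of rise at 1:16 is 1695 × 16 = 27120 mm.
2 intermediate landings contribute 2 × 2400 = 4800 mm.
Total developed length = 27120 + 4800 = 31920 mm.
= 31.92 m.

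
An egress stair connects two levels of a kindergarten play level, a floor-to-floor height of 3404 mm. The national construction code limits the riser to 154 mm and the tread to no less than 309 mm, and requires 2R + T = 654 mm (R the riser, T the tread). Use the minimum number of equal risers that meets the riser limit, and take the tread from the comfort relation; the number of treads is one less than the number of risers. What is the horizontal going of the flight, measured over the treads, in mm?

⌈3404/154⌉ = 23 risers.
Riser R = 3404 / 23 = 148 mm, within the 154 mm limit.
From 2R + T = 654: T = 654 − 296 = 358 mm.
23 risers give 22 treads; going = 22 × 358 = 7876 mm.

7876 mm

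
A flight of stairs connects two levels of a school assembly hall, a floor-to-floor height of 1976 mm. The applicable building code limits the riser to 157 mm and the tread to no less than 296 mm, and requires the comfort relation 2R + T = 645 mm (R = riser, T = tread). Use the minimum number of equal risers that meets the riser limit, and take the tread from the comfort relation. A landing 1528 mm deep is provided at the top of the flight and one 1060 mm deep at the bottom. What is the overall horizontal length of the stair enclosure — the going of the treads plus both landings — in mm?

6680 mm

⌈1976/157⌉ = 13 risers.
Riser R = 1976 / 13 = 152 mm, within the 157 mm limit.
From 2R + T = 645: T = 645 − 304 = 341 mm.
Going = (13 − 1) × 341 = 4092 mm.
Add landings: 4092 + 1528 + 1060 = 6680 mm.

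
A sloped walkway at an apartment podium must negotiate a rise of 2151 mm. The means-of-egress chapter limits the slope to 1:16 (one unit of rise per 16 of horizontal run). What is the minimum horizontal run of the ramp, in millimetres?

34416 mm

Run = rise × 16 = 2151 × 16 = 34416 mm.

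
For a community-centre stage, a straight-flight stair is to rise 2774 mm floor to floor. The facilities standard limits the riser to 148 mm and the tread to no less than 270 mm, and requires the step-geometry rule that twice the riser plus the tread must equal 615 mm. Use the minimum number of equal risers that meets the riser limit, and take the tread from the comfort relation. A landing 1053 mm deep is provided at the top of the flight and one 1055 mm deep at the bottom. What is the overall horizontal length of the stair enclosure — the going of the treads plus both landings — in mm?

7922 mm

⌈2774/148⌉ = 19 risers.
R = 2774 ÷ 19 = 146 mm.
Tread T = 615 − 2 × 146 = 323 mm (≥ 270 mm).
Going = (19 − 1) × 323 = 5814 mm.
Add landings: 5814 + 1053 + 1055 = 7922 mm.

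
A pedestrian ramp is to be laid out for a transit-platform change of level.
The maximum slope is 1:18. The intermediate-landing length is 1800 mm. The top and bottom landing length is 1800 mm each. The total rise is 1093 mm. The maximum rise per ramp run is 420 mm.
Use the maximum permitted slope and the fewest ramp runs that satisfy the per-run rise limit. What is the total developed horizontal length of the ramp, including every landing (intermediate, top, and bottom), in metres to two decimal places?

1093 / 420 = 2.602 → round up to 3 ramp runs. That means 2 intermediate landings.
Horizontal run for 1093 mm of rise at 1:18 is 1093 × 18 = 19674 mm.
Intermediate landings: 2 × 1800 = 3600 mm.
Top and bottom landings: 2 × 1800 = 3600 mm.
Total = 19674 + 3600 + 3600 = 26874 mm.
= 26.87 m.

26.87 m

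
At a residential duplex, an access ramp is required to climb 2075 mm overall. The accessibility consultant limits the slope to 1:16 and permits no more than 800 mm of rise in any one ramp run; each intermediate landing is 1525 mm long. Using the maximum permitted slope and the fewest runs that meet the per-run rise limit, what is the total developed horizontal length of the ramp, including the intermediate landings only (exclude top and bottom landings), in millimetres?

2075 / 800 = 2.594 → round up to 3 ramp runs. That means 2 intermediate landings.
Ramp run (horizontal) at 1:16: 2075 × 16 = 33200 mm.
2 intermediate landings contribute 2 × 1525 = 3050 mm.
Developed length = 33200 + 3050 = 36250 mm.

36250 mm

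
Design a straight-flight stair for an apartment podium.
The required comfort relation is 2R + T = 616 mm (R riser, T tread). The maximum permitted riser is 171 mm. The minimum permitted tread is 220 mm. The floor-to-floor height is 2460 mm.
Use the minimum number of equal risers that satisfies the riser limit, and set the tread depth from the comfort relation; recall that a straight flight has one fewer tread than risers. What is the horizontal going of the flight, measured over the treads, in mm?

4032 mm

At most 171 each: 2460/171 = 14.39, giving 15 risers.
Riser R = 2460 / 15 = 164 mm, within the 171 mm limit.
From 2R + T = 616: T = 616 − 328 = 288 mm.
15 risers give 14 treads; going = 14 × 288 = 4032 mm.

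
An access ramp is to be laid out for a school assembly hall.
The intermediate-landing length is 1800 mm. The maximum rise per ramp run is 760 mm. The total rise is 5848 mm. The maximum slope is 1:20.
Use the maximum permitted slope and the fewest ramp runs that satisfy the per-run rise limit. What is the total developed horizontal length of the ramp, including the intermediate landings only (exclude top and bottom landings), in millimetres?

⌈5848/760⌉ = 8 ramp runs. That means 7 intermediate landings.
Ramp run (horizontal) at 1:20: 5848 × 20 = 116960 mm.
Intermediate landings: 7 × 1800 = 12600 mm.
Developed length = 116960 + 12600 = 129560 mm.

129560 mm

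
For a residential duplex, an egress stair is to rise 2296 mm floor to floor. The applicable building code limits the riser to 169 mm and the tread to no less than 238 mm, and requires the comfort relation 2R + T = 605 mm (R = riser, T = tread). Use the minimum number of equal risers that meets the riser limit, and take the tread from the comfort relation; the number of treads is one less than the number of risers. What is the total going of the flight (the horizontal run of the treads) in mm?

2296 / 169 = 13.586 → round up to 14 risers.
Each riser is 2296/14 = 164 mm (≤ 169 mm).
Tread T = 605 − 2 × 164 = 277 mm (≥ 238 mm).
14 risers give 13 treads; going = 13 × 277 = 3601 mm.

3601 mm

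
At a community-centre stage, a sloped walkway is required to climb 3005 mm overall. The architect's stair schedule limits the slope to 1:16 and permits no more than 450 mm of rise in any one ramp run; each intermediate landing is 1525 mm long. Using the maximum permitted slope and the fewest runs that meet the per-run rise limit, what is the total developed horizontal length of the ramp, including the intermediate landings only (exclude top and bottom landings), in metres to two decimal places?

57.23 m

3005 / 450 = 6.678 → round up to 7 ramp runs. That means 6 intermediate landings.
Ramp run (horizontal) at 1:16: 3005 × 16 = 48080 mm.
Intermediate landings: 6 × 1525 = 9150 mm.
Developed length = 48080 + 9150 = 57230 mm.
= 57.23 m.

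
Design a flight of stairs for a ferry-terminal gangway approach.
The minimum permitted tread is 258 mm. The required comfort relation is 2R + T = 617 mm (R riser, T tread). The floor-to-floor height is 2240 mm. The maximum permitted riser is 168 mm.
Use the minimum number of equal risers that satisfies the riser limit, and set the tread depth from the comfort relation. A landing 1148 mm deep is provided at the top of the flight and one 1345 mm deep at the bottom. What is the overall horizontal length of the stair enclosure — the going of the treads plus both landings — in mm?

⌈2240/168⌉ = 14 risers.
R = 2240 ÷ 14 = 160 mm.
Tread T = 617 − 2 × 160 = 297 mm (≥ 258 mm).
14 risers give 13 treads; going = 13 × 297 = 3861 mm.
Enclosure = 3861 + 1148 + 1345 = 6354 mm.

6354 mm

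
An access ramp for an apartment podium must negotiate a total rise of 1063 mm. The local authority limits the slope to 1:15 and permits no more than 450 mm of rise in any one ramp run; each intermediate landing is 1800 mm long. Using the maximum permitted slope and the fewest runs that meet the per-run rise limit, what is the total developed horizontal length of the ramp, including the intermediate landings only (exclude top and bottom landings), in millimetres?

1063 / 450 = 2.362 → round up to 3 ramp runs. That means 2 intermediate landings.
Ramp run (horizontal) at 1:15: 1063 × 15 = 15945 mm.
2 intermediate landings contribute 2 × 1800 = 3600 mm.
Developed length = 15945 + 3600 = 19545 mm.

19545 mm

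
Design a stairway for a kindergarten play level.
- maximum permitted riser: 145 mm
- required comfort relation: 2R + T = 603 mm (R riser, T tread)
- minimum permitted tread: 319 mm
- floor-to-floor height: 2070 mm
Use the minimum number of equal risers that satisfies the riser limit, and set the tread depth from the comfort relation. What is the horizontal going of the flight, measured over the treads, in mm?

4578 mm

2070 / 145 = 14.276 → round up to 15 risers.
Riser R = 2070 / 15 = 138 mm, within the 145 mm limit.
T = 603 − 2·138 = 327 mm, which satisfies the 319 mm minimum.
Treads = 15 − 1 = 14; going = 14 × 327 = 4578 mm.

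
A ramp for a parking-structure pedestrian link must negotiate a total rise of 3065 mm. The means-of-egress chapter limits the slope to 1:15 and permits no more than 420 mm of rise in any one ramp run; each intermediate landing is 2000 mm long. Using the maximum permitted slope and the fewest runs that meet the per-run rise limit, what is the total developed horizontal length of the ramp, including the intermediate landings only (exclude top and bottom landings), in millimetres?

At most 420 each: 3065/420 = 7.30, giving 8 ramp runs. That means 7 intermediate landings.
Ramp run (horizontal) at 1:15: 3065 × 15 = 45975 mm.
7 intermediate landings contribute 7 × 2000 = 14000 mm.
Total developed length = 45975 + 14000 = 59975 mm.

59975 mm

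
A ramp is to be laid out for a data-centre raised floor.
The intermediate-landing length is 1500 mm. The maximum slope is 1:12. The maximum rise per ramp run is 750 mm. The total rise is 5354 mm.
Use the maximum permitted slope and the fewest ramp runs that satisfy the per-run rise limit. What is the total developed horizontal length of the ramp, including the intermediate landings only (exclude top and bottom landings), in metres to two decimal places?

74.75 m

5354 / 750 = 7.14, so 8 ramp runs are needed. That means 7 intermediate landings.
Horizontal run for 5354 mm of rise at 1:12 is 5354 × 12 = 64248 mm.
7 intermediate landings contribute 7 × 1500 = 10500 mm.
Developed length = 64248 + 10500 = 74748 mm.
= 74.75 m.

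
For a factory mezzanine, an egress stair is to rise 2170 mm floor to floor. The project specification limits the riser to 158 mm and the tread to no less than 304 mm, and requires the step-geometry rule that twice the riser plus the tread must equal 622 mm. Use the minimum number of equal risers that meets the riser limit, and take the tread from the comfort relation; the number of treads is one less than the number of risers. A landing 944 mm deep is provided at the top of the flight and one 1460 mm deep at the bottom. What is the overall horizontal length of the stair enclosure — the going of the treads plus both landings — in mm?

6460 mm

⌈2170/158⌉ = 14 risers.
Each riser is 2170/14 = 155 mm (≤ 158 mm).
From 2R + T = 622: T = 622 − 310 = 312 mm.
Treads = 14 − 1 = 13; going = 13 × 312 = 4056 mm.
Add landings: 4056 + 944 + 1460 = 6460 mm.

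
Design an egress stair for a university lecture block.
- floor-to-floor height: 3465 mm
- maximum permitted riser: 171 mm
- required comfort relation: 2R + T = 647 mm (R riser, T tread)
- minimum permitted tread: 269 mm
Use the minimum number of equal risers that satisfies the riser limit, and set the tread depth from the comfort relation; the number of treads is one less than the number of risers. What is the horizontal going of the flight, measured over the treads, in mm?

At most 171 each: 3465/171 = 20.26, giving 21 risers.
R = 3465 ÷ 21 = 165 mm.
Tread T = 647 − 2 × 165 = 317 mm (≥ 269 mm).
Treads = 21 − 1 = 20; going = 20 × 317 = 6340 mm.

6340 mm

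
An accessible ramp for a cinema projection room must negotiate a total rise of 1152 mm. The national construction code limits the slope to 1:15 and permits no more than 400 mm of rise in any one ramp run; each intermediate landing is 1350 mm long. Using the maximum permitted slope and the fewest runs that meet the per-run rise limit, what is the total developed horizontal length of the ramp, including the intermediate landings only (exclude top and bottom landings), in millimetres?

19980 mm

⌈1152/400⌉ = 3 ramp runs. That means 2 intermediate landings.
Horizontal run for 1152 mm of rise at 1:15 is 1152 × 15 = 17280 mm.
Intermediate landings: 2 × 1350 = 2700 mm.
Developed length = 17280 + 2700 = 19980 mm.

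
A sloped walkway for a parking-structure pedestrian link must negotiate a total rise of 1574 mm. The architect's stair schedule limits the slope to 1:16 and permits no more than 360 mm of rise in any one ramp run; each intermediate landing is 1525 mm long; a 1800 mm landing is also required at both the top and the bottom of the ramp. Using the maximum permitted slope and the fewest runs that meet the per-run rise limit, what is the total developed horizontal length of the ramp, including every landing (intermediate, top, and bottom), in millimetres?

1574 / 360 = 4.372 → round up to 5 ramp runs. That means 4 intermediate landings.
Ramp run (horizontal) at 1:16: 1574 × 16 = 25184 mm.
4 intermediate landings contribute 4 × 1525 = 6100 mm.
Top and bottom landings: 2 × 1800 = 3600 mm.
Total = 25184 + 6100 + 3600 = 34884 mm.

34884 mm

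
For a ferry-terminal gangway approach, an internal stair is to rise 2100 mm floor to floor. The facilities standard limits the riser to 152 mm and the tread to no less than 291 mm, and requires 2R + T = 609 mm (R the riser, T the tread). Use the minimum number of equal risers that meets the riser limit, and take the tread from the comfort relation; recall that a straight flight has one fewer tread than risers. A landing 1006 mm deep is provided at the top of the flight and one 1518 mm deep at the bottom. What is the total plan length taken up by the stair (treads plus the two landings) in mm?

At most 152 each: 2100/152 = 13.82, giving 14 risers.
Riser R = 2100 / 14 = 150 mm, within the 152 mm limit.
From 2R + T = 609: T = 609 − 300 = 309 mm.
Going = (14 − 1) × 309 = 4017 mm.
Enclosure = 4017 + 1006 + 1518 = 6541 mm.

6541 mm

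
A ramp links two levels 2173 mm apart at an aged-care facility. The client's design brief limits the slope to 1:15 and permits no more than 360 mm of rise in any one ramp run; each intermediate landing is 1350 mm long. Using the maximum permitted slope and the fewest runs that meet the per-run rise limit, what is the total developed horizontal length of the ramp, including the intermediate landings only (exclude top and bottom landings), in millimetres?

40695 mm

2173 / 360 = 6.036 → round up to 7 ramp runs. That means 6 intermediate landings.
Ramp run (horizontal) at 1:15: 2173 × 15 = 32595 mm.
Intermediate landings: 6 × 1350 = 8100 mm.
Total developed length = 32595 + 8100 = 40695 mm.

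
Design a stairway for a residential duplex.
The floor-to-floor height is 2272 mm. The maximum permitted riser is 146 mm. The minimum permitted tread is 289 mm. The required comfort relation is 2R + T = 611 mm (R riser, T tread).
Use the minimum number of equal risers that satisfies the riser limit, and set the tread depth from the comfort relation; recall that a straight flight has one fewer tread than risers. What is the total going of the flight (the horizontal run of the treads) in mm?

2272 / 146 = 15.56, so 16 risers are needed.
Each riser is 2272/16 = 142 mm (≤ 146 mm).
T = 611 − 2·142 = 327 mm, which satisfies the 289 mm minimum.
Going = (16 − 1) × 327 = 4905 mm.

4905 mm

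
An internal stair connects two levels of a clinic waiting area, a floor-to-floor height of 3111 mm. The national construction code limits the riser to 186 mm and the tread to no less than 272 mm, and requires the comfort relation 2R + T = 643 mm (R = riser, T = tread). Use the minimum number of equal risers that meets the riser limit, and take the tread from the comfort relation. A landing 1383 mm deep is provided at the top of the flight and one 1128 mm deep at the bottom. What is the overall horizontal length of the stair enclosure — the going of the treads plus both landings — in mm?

6943 mm

3111 / 186 = 16.73, so 17 risers are needed.
R = 3111 ÷ 17 = 183 mm.
From 2R + T = 643: T = 643 − 366 = 277 mm.
17 risers give 16 treads; going = 16 × 277 = 4432 mm.
Add landings: 4432 + 1383 + 1128 = 6943 mm.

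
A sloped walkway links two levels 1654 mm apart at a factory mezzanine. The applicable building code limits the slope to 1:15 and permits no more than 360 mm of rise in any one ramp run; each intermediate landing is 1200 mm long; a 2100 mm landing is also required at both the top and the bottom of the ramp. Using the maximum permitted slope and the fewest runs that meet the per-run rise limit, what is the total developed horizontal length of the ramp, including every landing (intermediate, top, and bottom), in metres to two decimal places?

1654 / 360 = 4.59, so 5 ramp runs are needed. That means 4 intermediate landings.
Ramp run (horizontal) at 1:15: 1654 × 15 = 24810 mm.
Intermediate landings: 4 × 1200 = 4800 mm.
Top and bottom landings: 2 × 2100 = 4200 mm.
Total = 24810 + 4800 + 4200 = 33810 mm.
= 33.81 m.

33.81 m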